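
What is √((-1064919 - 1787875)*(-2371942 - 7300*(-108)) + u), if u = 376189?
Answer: √4517519492537 ≈ 2.1254e+6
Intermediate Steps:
√((-1064919 - 1787875)*(-2371942 - 7300*(-108)) + u) = √((-1064919 - 1787875)*(-2371942 - 7300*(-108)) + 376189) = √(-2852794*(-2371942 + 788400) + 376189) = √(-2852794*(-1583542) + 376189) = √(4517519116348 + 376189) = √4517519492537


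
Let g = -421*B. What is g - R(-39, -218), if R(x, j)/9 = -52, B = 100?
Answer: -41632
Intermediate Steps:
R(x, j) = -468 (R(x, j) = 9*(-52) = -468)
g = -42100 (g = -421*100 = -42100)
g - R(-39, -218) = -42100 - 1*(-468) = -42100 + 468 = -41632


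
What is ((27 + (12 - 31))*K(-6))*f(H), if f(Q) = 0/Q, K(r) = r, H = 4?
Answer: 0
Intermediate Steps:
f(Q) = 0
((27 + (12 - 31))*K(-6))*f(H) = ((27 + (12 - 31))*(-6))*0 = ((27 - 19)*(-6))*0 = (8*(-6))*0 = -48*0 = 0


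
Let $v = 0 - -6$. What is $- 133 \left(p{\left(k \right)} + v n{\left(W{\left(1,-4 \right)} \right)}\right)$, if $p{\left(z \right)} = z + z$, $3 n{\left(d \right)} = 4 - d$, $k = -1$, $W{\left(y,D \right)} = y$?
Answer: $-532$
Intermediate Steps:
$v = 6$ ($v = 0 + 6 = 6$)
$n{\left(d \right)} = \frac{4}{3} - \frac{d}{3}$ ($n{\left(d \right)} = \frac{4 - d}{3} = \frac{4}{3} - \frac{d}{3}$)
$p{\left(z \right)} = 2 z$
$- 133 \left(p{\left(k \right)} + v n{\left(W{\left(1,-4 \right)} \right)}\right) = - 133 \left(2 \left(-1\right) + 6 \left(\frac{4}{3} - \frac{1}{3}\right)\right) = - 133 \left(-2 + 6 \left(\frac{4}{3} - \frac{1}{3}\right)\right) = - 133 \left(-2 + 6 \cdot 1\right) = - 133 \left(-2 + 6\right) = \left(-133\right) 4 = -532$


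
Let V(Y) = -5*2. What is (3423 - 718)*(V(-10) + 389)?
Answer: 1025195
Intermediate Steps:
V(Y) = -10
(3423 - 718)*(V(-10) + 389) = (3423 - 718)*(-10 + 389) = 2705*379 = 1025195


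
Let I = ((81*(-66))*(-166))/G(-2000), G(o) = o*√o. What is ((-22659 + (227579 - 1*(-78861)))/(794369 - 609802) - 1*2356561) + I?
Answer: -434943110306/184567 + 221859*I*√5/50000 ≈ -2.3566e+6 + 9.9218*I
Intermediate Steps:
G(o) = o^(3/2)
I = 221859*I*√5/50000 (I = ((81*(-66))*(-166))/((-2000)^(3/2)) = (-5346*(-166))/((-40000*I*√5)) = 887436*(I*√5/200000) = 221859*I*√5/50000 ≈ 9.9218*I)
((-22659 + (227579 - 1*(-78861)))/(794369 - 609802) - 1*2356561) + I = ((-22659 + (227579 - 1*(-78861)))/(794369 - 609802) - 1*2356561) + 221859*I*√5/50000 = ((-22659 + (227579 + 78861))/184567 - 2356561) + 221859*I*√5/50000 = ((-22659 + 306440)*(1/184567) - 2356561) + 221859*I*√5/50000 = (283781*(1/184567) - 2356561) + 221859*I*√5/50000 = (283781/184567 - 2356561) + 221859*I*√5/50000 = -434943110306/184567 + 221859*I*√5/50000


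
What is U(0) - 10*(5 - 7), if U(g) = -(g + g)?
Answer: 20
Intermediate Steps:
U(g) = -2*g
U(0) - 10*(5 - 7) = -2*0 - 10*(5 - 7) = 0 - 10*(-2) = 0 + 20 = 20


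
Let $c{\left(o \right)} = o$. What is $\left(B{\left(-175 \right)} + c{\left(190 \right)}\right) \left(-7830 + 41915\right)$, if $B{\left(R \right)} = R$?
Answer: $511275$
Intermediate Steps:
$\left(B{\left(-175 \right)} + c{\left(190 \right)}\right) \left(-7830 + 41915\right) = \left(-175 + 190\right) \left(-7830 + 41915\right) = 15 \cdot 34085 = 511275$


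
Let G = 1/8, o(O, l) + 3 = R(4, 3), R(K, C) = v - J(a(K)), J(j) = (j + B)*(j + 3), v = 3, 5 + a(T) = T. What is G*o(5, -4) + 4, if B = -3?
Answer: 5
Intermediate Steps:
a(T) = -5 + T
J(j) = (-3 + j)*(3 + j) (J(j) = (j - 3)*(j + 3) = (-3 + j)*(3 + j))
R(K, C) = 12 - (-5 + K)**2 (R(K, C) = 3 - (-9 + (-5 + K)**2) = 3 + (9 - (-5 + K)**2) = 12 - (-5 + K)**2)
o(O, l) = 8 (o(O, l) = -3 + (12 - (-5 + 4)**2) = -3 + (12 - 1*(-1)**2) = -3 + (12 - 1*1) = -3 + (12 - 1) = -3 + 11 = 8)
G = 1/8 ≈ 0.12500
G*o(5, -4) + 4 = (1/8)*8 + 4 = 1 + 4 = 5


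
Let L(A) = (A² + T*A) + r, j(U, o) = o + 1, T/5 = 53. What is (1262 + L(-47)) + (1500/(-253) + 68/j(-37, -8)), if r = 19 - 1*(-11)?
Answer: -15885238/1771 ≈ -8969.6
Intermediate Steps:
T = 265 (T = 5*53 = 265)
r = 30 (r = 19 + 11 = 30)
j(U, o) = 1 + o
L(A) = 30 + A² + 265*A (L(A) = (A² + 265*A) + 30 = 30 + A² + 265*A)
(1262 + L(-47)) + (1500/(-253) + 68/j(-37, -8)) = (1262 + (30 + (-47)² + 265*(-47))) + (1500/(-253) + 68/(1 - 8)) = (1262 + (30 + 2209 - 12455)) + (1500*(-1/253) + 68/(-7)) = (1262 - 10216) + (-1500/253 + 68*(-⅐)) = -8954 + (-1500/253 - 68/7) = -8954 - 27704/1771 = -15885238/1771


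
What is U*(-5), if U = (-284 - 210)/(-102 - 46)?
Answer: -1235/74 ≈ -16.689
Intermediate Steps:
U = 247/74 (U = -494/(-148) = -494*(-1/148) = 247/74 ≈ 3.3378)
U*(-5) = (247/74)*(-5) = -1235/74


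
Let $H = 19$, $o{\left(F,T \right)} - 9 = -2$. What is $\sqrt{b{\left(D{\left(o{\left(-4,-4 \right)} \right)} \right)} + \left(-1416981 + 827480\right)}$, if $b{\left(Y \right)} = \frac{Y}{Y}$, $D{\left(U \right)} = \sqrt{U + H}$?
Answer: $30 i \sqrt{655} \approx 767.79 i$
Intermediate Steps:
$o{\left(F,T \right)} = 7$ ($o{\left(F,T \right)} = 9 - 2 = 7$)
$D{\left(U \right)} = \sqrt{19 + U}$ ($D{\left(U \right)} = \sqrt{U + 19} = \sqrt{19 + U}$)
$b{\left(Y \right)} = 1$
$\sqrt{b{\left(D{\left(o{\left(-4,-4 \right)} \right)} \right)} + \left(-1416981 + 827480\right)} = \sqrt{1 + \left(-1416981 + 827480\right)} = \sqrt{1 - 589501} = \sqrt{-589500} = 30 i \sqrt{655}$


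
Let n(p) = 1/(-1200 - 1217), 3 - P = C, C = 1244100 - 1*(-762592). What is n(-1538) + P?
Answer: -4850167314/2417 ≈ -2.0067e+6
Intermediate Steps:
C = 2006692 (C = 1244100 + 762592 = 2006692)
P = -2006689 (P = 3 - 1*2006692 = 3 - 2006692 = -2006689)
n(p) = -1/2417 (n(p) = 1/(-2417) = -1/2417)
n(-1538) + P = -1/2417 - 2006689 = -4850167314/2417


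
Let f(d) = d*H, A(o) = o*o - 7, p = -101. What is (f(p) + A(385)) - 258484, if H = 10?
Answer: -111276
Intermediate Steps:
A(o) = -7 + o**2 (A(o) = o**2 - 7 = -7 + o**2)
f(d) = 10*d (f(d) = d*10 = 10*d)
(f(p) + A(385)) - 258484 = (10*(-101) + (-7 + 385**2)) - 258484 = (-1010 + (-7 + 148225)) - 258484 = (-1010 + 148218) - 258484 = 147208 - 258484 = -111276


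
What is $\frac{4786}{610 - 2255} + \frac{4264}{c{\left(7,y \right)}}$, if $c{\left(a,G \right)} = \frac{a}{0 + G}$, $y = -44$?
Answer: $- \frac{44094546}{1645} \approx -26805.0$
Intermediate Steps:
$c{\left(a,G \right)} = \frac{a}{G}$
$\frac{4786}{610 - 2255} + \frac{4264}{c{\left(7,y \right)}} = \frac{4786}{610 - 2255} + \frac{4264}{7 \frac{1}{-44}} = \frac{4786}{610 - 2255} + \frac{4264}{7 \left(- \frac{1}{44}\right)} = \frac{4786}{-1645} + \frac{4264}{- \frac{7}{44}} = 4786 \left(- \frac{1}{1645}\right) + 4264 \left(- \frac{44}{7}\right) = - \frac{4786}{1645} - \frac{187616}{7} = - \frac{44094546}{1645}$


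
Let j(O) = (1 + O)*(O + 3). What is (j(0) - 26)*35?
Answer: -805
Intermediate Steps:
j(O) = (1 + O)*(3 + O)
(j(0) - 26)*35 = ((3 + 0² + 4*0) - 26)*35 = ((3 + 0 + 0) - 26)*35 = (3 - 26)*35 = -23*35 = -805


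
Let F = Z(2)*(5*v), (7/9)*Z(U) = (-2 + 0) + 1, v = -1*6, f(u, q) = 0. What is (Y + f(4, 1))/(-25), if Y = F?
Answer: -54/35 ≈ -1.5429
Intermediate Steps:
v = -6
Z(U) = -9/7 (Z(U) = 9*((-2 + 0) + 1)/7 = 9*(-2 + 1)/7 = (9/7)*(-1) = -9/7)
F = 270/7 (F = -45*(-6)/7 = -9/7*(-30) = 270/7 ≈ 38.571)
Y = 270/7 ≈ 38.571
(Y + f(4, 1))/(-25) = (270/7 + 0)/(-25) = (270/7)*(-1/25) = -54/35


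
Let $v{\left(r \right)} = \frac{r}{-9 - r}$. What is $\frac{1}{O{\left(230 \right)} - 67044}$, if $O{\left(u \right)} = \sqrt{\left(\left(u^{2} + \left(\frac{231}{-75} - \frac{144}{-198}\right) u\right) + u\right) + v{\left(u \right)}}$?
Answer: $- \frac{146882230}{9847457016773} - \frac{\sqrt{9086718937890}}{59084742100638} \approx -1.4967 \cdot 10^{-5}$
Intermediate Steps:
$O{\left(u \right)} = \sqrt{u^{2} - \frac{372 u}{275} - \frac{u}{9 + u}}$ ($O{\left(u \right)} = \sqrt{\left(\left(u^{2} + \left(\frac{231}{-75} - \frac{144}{-198}\right) u\right) + u\right) - \frac{u}{9 + u}} = \sqrt{\left(\left(u^{2} + \left(231 \left(- \frac{1}{75}\right) - - \frac{8}{11}\right) u\right) + u\right) - \frac{u}{9 + u}} = \sqrt{\left(\left(u^{2} + \left(- \frac{77}{25} + \frac{8}{11}\right) u\right) + u\right) - \frac{u}{9 + u}} = \sqrt{\left(\left(u^{2} - \frac{647 u}{275}\right) + u\right) - \frac{u}{9 + u}} = \sqrt{\left(u^{2} - \frac{372 u}{275}\right) - \frac{u}{9 + u}} = \sqrt{u^{2} - \frac{372 u}{275} - \frac{u}{9 + u}}$)
$\frac{1}{O{\left(230 \right)} - 67044} = \frac{1}{\frac{\sqrt{11} \sqrt{230 \left(-372 - \frac{275}{9 + 230} + 275 \cdot 230\right)}}{55} - 67044} = \frac{1}{\frac{\sqrt{11} \sqrt{230 \left(-372 - \frac{275}{239} + 63250\right)}}{55} - 67044} = \frac{1}{\frac{\sqrt{11} \sqrt{230 \cdot \frac{15027567}{239}}}{55} - 67044} = \frac{1}{\frac{\sqrt{11} \sqrt{\frac{3456340410}{239}}}{55} - 67044} = \frac{1}{\frac{\sqrt{11} \frac{\sqrt{826065357990}}{239}}{55} - 67044} = \frac{1}{\frac{\sqrt{9086718937890}}{13145} - 67044} = \frac{1}{-67044 + \frac{\sqrt{9086718937890}}{13145}}$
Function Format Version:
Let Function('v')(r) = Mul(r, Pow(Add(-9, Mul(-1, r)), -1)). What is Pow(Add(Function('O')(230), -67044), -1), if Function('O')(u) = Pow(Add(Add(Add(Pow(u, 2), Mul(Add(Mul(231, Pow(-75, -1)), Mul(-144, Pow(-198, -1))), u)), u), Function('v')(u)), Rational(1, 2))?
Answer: Add(Rational(-146882230, 9847457016773), Mul(Rational(-1, 59084742100638), Pow(9086718937890, Rational(1, 2)))) ≈ -1.4967e-5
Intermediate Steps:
Function('O')(u) = Pow(Add(Pow(u, 2), Mul(Rational(-372, 275), u), Mul(-1, u, Pow(Add(9, u), -1))), Rational(1, 2)) (Function('O')(u) = Pow(Add(Add(Add(Pow(u, 2), Mul(Add(Mul(231, Pow(-75, -1)), Mul(-144, Pow(-198, -1))), u)), u), Mul(-1, u, Pow(Add(9, u), -1))), Rational(1, 2)) = Pow(Add(Add(Add(Pow(u, 2), Mul(Add(Mul(231, Rational(-1, 75)), Mul(-144, Rational(-1, 198))), u)), u), Mul(-1, u, Pow(Add(9, u), -1))), Rational(1, 2)) = Pow(Add(Add(Add(Pow(u, 2), Mul(Add(Rational(-77, 25), Rational(8, 11)), u)), u), Mul(-1, u, Pow(Add(9, u), -1))), Rational(1, 2)) = Pow(Add(Add(Add(Pow(u, 2), Mul(Rational(-647, 275), u)), u), Mul(-1, u, Pow(Add(9, u), -1))), Rational(1, 2)) = Pow(Add(Add(Pow(u, 2), Mul(Rational(-372, 275), u)), Mul(-1, u, Pow(Add(9, u), -1))), Rational(1, 2)) = Pow(Add(Pow(u, 2), Mul(Rational(-372, 275), u), Mul(-1, u, Pow(Add(9, u), -1))), Rational(1, 2)))
Pow(Add(Function('O')(230), -67044), -1) = Pow(Add(Mul(Rational(1, 55), Pow(11, Rational(1, 2)), Pow(Mul(230, Add(-372, Mul(-275, Pow(Add(9, 230), -1)), Mul(275, 230))), Rational(1, 2))), -67044), -1) = Pow(Add(Mul(Rational(1, 55), Pow(11, Rational(1, 2)), Pow(Mul(230, Add(-372, Mul(-275, Pow(239, -1)), 63250)), Rational(1, 2))), -67044), -1) = Pow(Add(Mul(Rational(1, 55), Pow(11, Rational(1, 2)), Pow(Mul(230, Add(-372, Mul(-275, Rational(1, 239)), 63250)), Rational(1, 2))), -67044), -1) = Pow(Add(Mul(Rational(1, 55), Pow(11, Rational(1, 2)), Pow(Mul(230, Add(-372, Rational(-275, 239), 63250)), Rational(1, 2))), -67044), -1) = Pow(Add(Mul(Rational(1, 55), Pow(11, Rational(1, 2)), Pow(Mul(230, Rational(15027567, 239)), Rational(1, 2))), -67044), -1) = Pow(Add(Mul(Rational(1, 55), Pow(11, Rational(1, 2)), Pow(Rational(3456340410, 239), Rational(1, 2))), -67044), -1) = Pow(Add(Mul(Rational(1, 55), Pow(11, Rational(1, 2)), Mul(Rational(1, 239), Pow(826065357990, Rational(1, 2)))), -67044), -1) = Pow(Add(Mul(Rational(1, 13145), Pow(9086718937890, Rational(1, 2))), -67044), -1) = Pow(Add(-67044, Mul(Rational(1, 13145), Pow(9086718937890, Rational(1, 2)))), -1)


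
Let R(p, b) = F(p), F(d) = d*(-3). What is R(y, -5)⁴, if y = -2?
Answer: 1296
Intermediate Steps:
F(d) = -3*d
R(p, b) = -3*p
R(y, -5)⁴ = (-3*(-2))⁴ = 6⁴ = 1296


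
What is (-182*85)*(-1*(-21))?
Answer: -324870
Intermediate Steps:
(-182*85)*(-1*(-21)) = -15470*21 = -324870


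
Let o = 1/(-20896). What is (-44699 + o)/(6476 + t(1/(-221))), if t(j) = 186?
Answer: -934030305/139209152 ≈ -6.7095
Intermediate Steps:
o = -1/20896 ≈ -4.7856e-5
(-44699 + o)/(6476 + t(1/(-221))) = (-44699 - 1/20896)/(6476 + 186) = -934030305/20896/6662 = -934030305/20896*1/6662 = -934030305/139209152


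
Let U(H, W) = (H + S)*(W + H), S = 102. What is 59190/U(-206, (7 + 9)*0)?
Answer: 29595/10712 ≈ 2.7628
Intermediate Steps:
U(H, W) = (102 + H)*(H + W) (U(H, W) = (H + 102)*(W + H) = (102 + H)*(H + W))
59190/U(-206, (7 + 9)*0) = 59190/((-206)² + 102*(-206) + 102*((7 + 9)*0) - 206*(7 + 9)*0) = 59190/(42436 - 21012 + 102*(16*0) - 3296*0) = 59190/(42436 - 21012 + 102*0 - 206*0) = 59190/(42436 - 21012 + 0 + 0) = 59190/21424 = 59190*(1/21424) = 29595/10712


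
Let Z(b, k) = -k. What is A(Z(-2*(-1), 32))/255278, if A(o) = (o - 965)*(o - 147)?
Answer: 178463/255278 ≈ 0.69909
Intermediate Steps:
A(o) = (-965 + o)*(-147 + o)
A(Z(-2*(-1), 32))/255278 = (141855 + (-1*32)² - (-1112)*32)/255278 = (141855 + (-32)² - 1112*(-32))*(1/255278) = (141855 + 1024 + 35584)*(1/255278) = 178463*(1/255278) = 178463/255278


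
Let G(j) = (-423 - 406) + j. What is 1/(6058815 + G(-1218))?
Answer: 1/6056768 ≈ 1.6510e-7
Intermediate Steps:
G(j) = -829 + j
1/(6058815 + G(-1218)) = 1/(6058815 + (-829 - 1218)) = 1/(6058815 - 2047) = 1/6056768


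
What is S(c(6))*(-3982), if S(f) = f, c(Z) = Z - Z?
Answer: 0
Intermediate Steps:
c(Z) = 0
S(c(6))*(-3982) = 0*(-3982) = 0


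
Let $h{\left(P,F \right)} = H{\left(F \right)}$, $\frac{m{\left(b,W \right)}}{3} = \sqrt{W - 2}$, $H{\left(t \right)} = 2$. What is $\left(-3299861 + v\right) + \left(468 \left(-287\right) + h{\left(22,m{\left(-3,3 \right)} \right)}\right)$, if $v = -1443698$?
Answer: $-4877873$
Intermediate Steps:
$m{\left(b,W \right)} = 3 \sqrt{-2 + W}$ ($m{\left(b,W \right)} = 3 \sqrt{W - 2} = 3 \sqrt{-2 + W}$)
$h{\left(P,F \right)} = 2$
$\left(-3299861 + v\right) + \left(468 \left(-287\right) + h{\left(22,m{\left(-3,3 \right)} \right)}\right) = \left(-3299861 - 1443698\right) + \left(468 \left(-287\right) + 2\right) = -4743559 + \left(-134316 + 2\right) = -4743559 - 134314 = -4877873$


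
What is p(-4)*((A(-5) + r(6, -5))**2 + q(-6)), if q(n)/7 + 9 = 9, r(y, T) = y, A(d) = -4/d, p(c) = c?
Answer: -4624/25 ≈ -184.96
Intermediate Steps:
q(n) = 0 (q(n) = -63 + 7*9 = -63 + 63 = 0)
p(-4)*((A(-5) + r(6, -5))**2 + q(-6)) = -4*((-4/(-5) + 6)**2 + 0) = -4*((-4*(-1/5) + 6)**2 + 0) = -4*((4/5 + 6)**2 + 0) = -4*((34/5)**2 + 0) = -4*(1156/25 + 0) = -4*1156/25 = -4624/25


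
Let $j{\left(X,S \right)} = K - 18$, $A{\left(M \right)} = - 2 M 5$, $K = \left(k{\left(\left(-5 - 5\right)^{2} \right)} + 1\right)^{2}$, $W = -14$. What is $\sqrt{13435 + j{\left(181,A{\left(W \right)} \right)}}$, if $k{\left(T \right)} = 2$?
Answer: $7 \sqrt{274} \approx 115.87$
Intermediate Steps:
$K = 9$ ($K = \left(2 + 1\right)^{2} = 3^{2} = 9$)
$A{\left(M \right)} = - 10 M$
$j{\left(X,S \right)} = -9$ ($j{\left(X,S \right)} = 9 - 18 = -9$)
$\sqrt{13435 + j{\left(181,A{\left(W \right)} \right)}} = \sqrt{13435 - 9} = \sqrt{13426} = 7 \sqrt{274}$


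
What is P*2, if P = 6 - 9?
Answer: -6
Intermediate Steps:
P = -3
P*2 = -3*2 = -6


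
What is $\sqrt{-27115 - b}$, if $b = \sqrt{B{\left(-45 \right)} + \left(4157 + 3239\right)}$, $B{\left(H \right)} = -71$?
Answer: $\sqrt{-27115 - 5 \sqrt{293}} \approx 164.93 i$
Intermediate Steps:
$b = 5 \sqrt{293}$ ($b = \sqrt{-71 + \left(4157 + 3239\right)} = \sqrt{-71 + 7396} = \sqrt{7325} = 5 \sqrt{293} \approx 85.586$)
$\sqrt{-27115 - b} = \sqrt{-27115 - 5 \sqrt{293}}$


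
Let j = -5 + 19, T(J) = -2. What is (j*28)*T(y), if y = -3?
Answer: -784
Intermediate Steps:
j = 14
(j*28)*T(y) = (14*28)*(-2) = 392*(-2) = -784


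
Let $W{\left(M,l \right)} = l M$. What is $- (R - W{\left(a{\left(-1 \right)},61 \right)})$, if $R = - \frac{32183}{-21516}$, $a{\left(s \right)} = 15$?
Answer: $\frac{19654957}{21516} \approx 913.5$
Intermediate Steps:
$W{\left(M,l \right)} = M l$
$R = \frac{32183}{21516}$ ($R = \left(-32183\right) \left(- \frac{1}{21516}\right) = \frac{32183}{21516} \approx 1.4958$)
$- (R - W{\left(a{\left(-1 \right)},61 \right)}) = - (\frac{32183}{21516} - 15 \cdot 61) = - (\frac{32183}{21516} - 915) = \left(-1\right) \left(- \frac{19654957}{21516}\right) = \frac{19654957}{21516}$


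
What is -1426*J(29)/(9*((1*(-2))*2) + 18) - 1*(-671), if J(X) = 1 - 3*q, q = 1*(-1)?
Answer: 8891/9 ≈ 987.89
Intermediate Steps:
q = -1
J(X) = 4 (J(X) = 1 - 3*(-1) = 1 + 3 = 4)
-1426*J(29)/(9*((1*(-2))*2) + 18) - 1*(-671) = -5704/(9*((1*(-2))*2) + 18) - 1*(-671) = -5704/(9*(-2*2) + 18) + 671 = -5704/(9*(-4) + 18) + 671 = -5704/(-36 + 18) + 671 = -5704/(-18) + 671 = -5704*(-1)/18 + 671 = -1426*(-2/9) + 671 = 2852/9 + 671 = 8891/9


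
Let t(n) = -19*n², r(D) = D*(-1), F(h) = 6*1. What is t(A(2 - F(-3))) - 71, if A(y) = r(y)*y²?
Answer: -77895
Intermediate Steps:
F(h) = 6
r(D) = -D
A(y) = -y³ (A(y) = (-y)*y² = -y³)
t(A(2 - F(-3))) - 71 = -19*(2 - 1*6)⁶ - 71 = -19*(2 - 6)⁶ - 71 = -19*(-1*(-4)³)² - 71 = -19*(-1*(-64))² - 71 = -19*64² - 71 = -19*4096 - 71 = -77824 - 71 = -77895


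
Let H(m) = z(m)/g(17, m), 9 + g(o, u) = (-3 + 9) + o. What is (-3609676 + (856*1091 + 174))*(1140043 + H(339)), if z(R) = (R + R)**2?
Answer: -21967107871658/7 ≈ -3.1382e+12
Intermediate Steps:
z(R) = 4*R**2 (z(R) = (2*R)**2 = 4*R**2)
g(o, u) = -3 + o (g(o, u) = -9 + ((-3 + 9) + o) = -9 + (6 + o) = -3 + o)
H(m) = 2*m**2/7 (H(m) = (4*m**2)/(-3 + 17) = (4*m**2)/14 = (4*m**2)*(1/14) = 2*m**2/7)
(-3609676 + (856*1091 + 174))*(1140043 + H(339)) = (-3609676 + (856*1091 + 174))*(1140043 + (2/7)*339**2) = (-3609676 + (933896 + 174))*(1140043 + (2/7)*114921) = (-3609676 + 934070)*(1140043 + 229842/7) = -2675606*8210143/7 = -21967107871658/7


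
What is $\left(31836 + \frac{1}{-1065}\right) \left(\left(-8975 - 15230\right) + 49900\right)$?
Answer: $\frac{58079845707}{71} \approx 8.1803 \cdot 10^{8}$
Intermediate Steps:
$\left(31836 + \frac{1}{-1065}\right) \left(\left(-8975 - 15230\right) + 49900\right) = \left(31836 - \frac{1}{1065}\right) \left(-24205 + 49900\right) = \frac{33905339}{1065} \cdot 25695 = \frac{58079845707}{71}$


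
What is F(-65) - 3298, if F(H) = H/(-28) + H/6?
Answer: -277747/84 ≈ -3306.5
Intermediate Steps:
F(H) = 11*H/84 (F(H) = H*(-1/28) + H*(1/6) = -H/28 + H/6 = 11*H/84)
F(-65) - 3298 = (11/84)*(-65) - 3298 = -715/84 - 3298 = -277747/84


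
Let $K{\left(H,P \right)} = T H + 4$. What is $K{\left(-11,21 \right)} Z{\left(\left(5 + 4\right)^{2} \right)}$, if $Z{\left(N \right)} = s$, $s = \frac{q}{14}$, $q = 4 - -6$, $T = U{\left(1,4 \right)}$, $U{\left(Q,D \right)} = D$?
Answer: $- \frac{200}{7} \approx -28.571$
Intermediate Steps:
$T = 4$
$K{\left(H,P \right)} = 4 + 4 H$ ($K{\left(H,P \right)} = 4 H + 4 = 4 + 4 H$)
$q = 10$ ($q = 4 + 6 = 10$)
$s = \frac{5}{7}$ ($s = \frac{10}{14} = 10 \cdot \frac{1}{14} = \frac{5}{7} \approx 0.71429$)
$Z{\left(N \right)} = \frac{5}{7}$
$K{\left(-11,21 \right)} Z{\left(\left(5 + 4\right)^{2} \right)} = \left(4 + 4 \left(-11\right)\right) \frac{5}{7} = \left(4 - 44\right) \frac{5}{7} = \left(-40\right) \frac{5}{7} = - \frac{200}{7}$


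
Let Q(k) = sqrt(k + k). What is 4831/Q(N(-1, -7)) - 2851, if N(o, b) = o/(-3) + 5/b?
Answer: -2851 - 4831*I*sqrt(21)/4 ≈ -2851.0 - 5534.6*I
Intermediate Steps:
N(o, b) = 5/b - o/3 (N(o, b) = o*(-1/3) + 5/b = -o/3 + 5/b = 5/b - o/3)
Q(k) = sqrt(2)*sqrt(k) (Q(k) = sqrt(2*k) = sqrt(2)*sqrt(k))
4831/Q(N(-1, -7)) - 2851 = 4831/((sqrt(2)*sqrt(5/(-7) - 1/3*(-1)))) - 2851 = 4831/((sqrt(2)*sqrt(5*(-1/7) + 1/3))) - 2851 = 4831/((sqrt(2)*sqrt(-5/7 + 1/3))) - 2851 = 4831/((sqrt(2)*sqrt(-8/21))) - 2851 = 4831/((sqrt(2)*(2*I*sqrt(42)/21))) - 2851 = 4831/((4*I*sqrt(21)/21)) - 2851 = 4831*(-I*sqrt(21)/4) - 2851 = -4831*I*sqrt(21)/4 - 2851 = -2851 - 4831*I*sqrt(21)/4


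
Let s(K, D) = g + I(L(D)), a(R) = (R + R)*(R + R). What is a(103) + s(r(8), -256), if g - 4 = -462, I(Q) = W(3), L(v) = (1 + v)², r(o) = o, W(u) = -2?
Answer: 41976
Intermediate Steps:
I(Q) = -2
g = -458 (g = 4 - 462 = -458)
a(R) = 4*R² (a(R) = (2*R)*(2*R) = 4*R²)
s(K, D) = -460 (s(K, D) = -458 - 2 = -460)
a(103) + s(r(8), -256) = 4*103² - 460 = 4*10609 - 460 = 42436 - 460 = 41976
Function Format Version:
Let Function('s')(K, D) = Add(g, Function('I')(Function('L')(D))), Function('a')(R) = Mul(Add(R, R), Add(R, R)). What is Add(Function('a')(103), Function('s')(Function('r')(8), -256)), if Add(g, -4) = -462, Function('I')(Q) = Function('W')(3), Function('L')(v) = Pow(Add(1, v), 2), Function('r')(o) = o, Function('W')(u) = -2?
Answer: 41976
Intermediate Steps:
Function('I')(Q) = -2
g = -458 (g = Add(4, -462) = -458)
Function('a')(R) = Mul(4, Pow(R, 2)) (Function('a')(R) = Mul(Mul(2, R), Mul(2, R)) = Mul(4, Pow(R, 2)))
Function('s')(K, D) = -460 (Function('s')(K, D) = Add(-458, -2) = -460)
Add(Function('a')(103), Function('s')(Function('r')(8), -256)) = Add(Mul(4, Pow(103, 2)), -460) = Add(Mul(4, 10609), -460) = Add(42436, -460) = 41976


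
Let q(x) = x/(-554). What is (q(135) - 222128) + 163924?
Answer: -32245151/554 ≈ -58204.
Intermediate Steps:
q(x) = -x/554 (q(x) = x*(-1/554) = -x/554)
(q(135) - 222128) + 163924 = (-1/554*135 - 222128) + 163924 = (-135/554 - 222128) + 163924 = -123059047/554 + 163924 = -32245151/554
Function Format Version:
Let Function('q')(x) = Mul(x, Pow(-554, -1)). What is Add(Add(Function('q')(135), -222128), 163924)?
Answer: Rational(-32245151, 554) ≈ -58204.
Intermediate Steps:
Function('q')(x) = Mul(Rational(-1, 554), x) (Function('q')(x) = Mul(x, Rational(-1, 554)) = Mul(Rational(-1, 554), x))
Add(Add(Function('q')(135), -222128), 163924) = Add(Add(Mul(Rational(-1, 554), 135), -222128), 163924) = Add(Add(Rational(-135, 554), -222128), 163924) = Add(Rational(-123059047, 554), 163924) = Rational(-32245151, 554)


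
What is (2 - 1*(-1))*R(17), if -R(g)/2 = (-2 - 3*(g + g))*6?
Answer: 3744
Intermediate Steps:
R(g) = 24 + 72*g (R(g) = -2*(-2 - 3*(g + g))*6 = -2*(-2 - 6*g)*6 = -2*(-12 - 36*g) = 24 + 72*g)
(2 - 1*(-1))*R(17) = (2 - 1*(-1))*(24 + 72*17) = (2 + 1)*(24 + 1224) = 3*1248 = 3744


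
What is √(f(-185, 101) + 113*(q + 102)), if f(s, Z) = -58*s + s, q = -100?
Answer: √10771 ≈ 103.78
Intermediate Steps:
f(s, Z) = -57*s
√(f(-185, 101) + 113*(q + 102)) = √(-57*(-185) + 113*(-100 + 102)) = √(10545 + 113*2) = √(10545 + 226) = √10771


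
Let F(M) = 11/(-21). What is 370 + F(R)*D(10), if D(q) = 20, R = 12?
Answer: 7550/21 ≈ 359.52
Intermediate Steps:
F(M) = -11/21 (F(M) = 11*(-1/21) = -11/21)
370 + F(R)*D(10) = 370 - 11/21*20 = 370 - 220/21 = 7550/21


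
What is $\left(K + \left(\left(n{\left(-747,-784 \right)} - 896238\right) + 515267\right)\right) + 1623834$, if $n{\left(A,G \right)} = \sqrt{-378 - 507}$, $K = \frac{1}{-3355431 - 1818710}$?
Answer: $\frac{6430748405682}{5174141} + i \sqrt{885} \approx 1.2429 \cdot 10^{6} + 29.749 i$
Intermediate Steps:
$K = - \frac{1}{5174141}$ ($K = \frac{1}{-5174141} = - \frac{1}{5174141} \approx -1.9327 \cdot 10^{-7}$)
$n{\left(A,G \right)} = i \sqrt{885}$ ($n{\left(A,G \right)} = \sqrt{-885} = i \sqrt{885}$)
$\left(K + \left(\left(n{\left(-747,-784 \right)} - 896238\right) + 515267\right)\right) + 1623834 = \left(- \frac{1}{5174141} + \left(\left(i \sqrt{885} - 896238\right) + 515267\right)\right) + 1623834 = \left(- \frac{1}{5174141} + \left(\left(-896238 + i \sqrt{885}\right) + 515267\right)\right) + 1623834 = \left(- \frac{1}{5174141} - \left(380971 - i \sqrt{885}\right)\right) + 1623834 = \left(- \frac{1971197670912}{5174141} + i \sqrt{885}\right) + 1623834 = \frac{6430748405682}{5174141} + i \sqrt{885}$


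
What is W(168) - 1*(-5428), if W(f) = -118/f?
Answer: 455893/84 ≈ 5427.3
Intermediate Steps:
W(168) - 1*(-5428) = -118/168 - 1*(-5428) = -118*1/168 + 5428 = -59/84 + 5428 = 455893/84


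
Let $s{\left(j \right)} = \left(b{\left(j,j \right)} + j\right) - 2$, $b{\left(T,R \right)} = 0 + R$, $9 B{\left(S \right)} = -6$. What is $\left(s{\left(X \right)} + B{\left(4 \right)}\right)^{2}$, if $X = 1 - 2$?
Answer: $\frac{196}{9} \approx 21.778$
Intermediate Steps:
$B{\left(S \right)} = - \frac{2}{3}$ ($B{\left(S \right)} = \frac{1}{9} \left(-6\right) = - \frac{2}{3}$)
$X = -1$ ($X = 1 - 2 = -1$)
$b{\left(T,R \right)} = R$
$s{\left(j \right)} = -2 + 2 j$ ($s{\left(j \right)} = \left(j + j\right) - 2 = 2 j - 2 = -2 + 2 j$)
$\left(s{\left(X \right)} + B{\left(4 \right)}\right)^{2} = \left(\left(-2 + 2 \left(-1\right)\right) - \frac{2}{3}\right)^{2} = \left(\left(-2 - 2\right) - \frac{2}{3}\right)^{2} = \left(-4 - \frac{2}{3}\right)^{2} = \left(- \frac{14}{3}\right)^{2} = \frac{196}{9}$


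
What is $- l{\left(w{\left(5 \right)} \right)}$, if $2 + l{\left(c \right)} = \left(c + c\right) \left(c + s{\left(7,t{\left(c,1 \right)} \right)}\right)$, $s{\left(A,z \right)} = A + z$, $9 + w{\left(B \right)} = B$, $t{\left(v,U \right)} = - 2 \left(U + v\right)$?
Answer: $74$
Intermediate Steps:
$t{\left(v,U \right)} = - 2 U - 2 v$
$w{\left(B \right)} = -9 + B$
$l{\left(c \right)} = -2 + 2 c \left(5 - c\right)$ ($l{\left(c \right)} = -2 + \left(c + c\right) \left(c + \left(7 - \left(2 + 2 c\right)\right)\right) = -2 + 2 c \left(c + \left(7 - \left(2 + 2 c\right)\right)\right) = -2 + 2 c \left(c - \left(-5 + 2 c\right)\right) = -2 + 2 c \left(5 - c\right)$)
$- l{\left(w{\left(5 \right)} \right)} = - (-2 - 2 \left(-9 + 5\right)^{2} + 10 \left(-9 + 5\right)) = - (-2 - 2 \left(-4\right)^{2} + 10 \left(-4\right)) = - (-2 - 32 - 40) = \left(-1\right) \left(-74\right) = 74$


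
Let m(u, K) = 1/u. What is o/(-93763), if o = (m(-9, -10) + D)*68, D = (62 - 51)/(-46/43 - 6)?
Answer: 77537/64133892 ≈ 0.0012090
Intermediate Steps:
D = -473/304 (D = 11/(-46*1/43 - 6) = 11/(-46/43 - 6) = 11/(-304/43) = 11*(-43/304) = -473/304 ≈ -1.5559)
o = -77537/684 (o = (1/(-9) - 473/304)*68 = (-⅑ - 473/304)*68 = -4561/2736*68 = -77537/684 ≈ -113.36)
o/(-93763) = -77537/684/(-93763) = -77537/684*(-1/93763) = 77537/64133892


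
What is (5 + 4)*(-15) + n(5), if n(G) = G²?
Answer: -110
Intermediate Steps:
(5 + 4)*(-15) + n(5) = (5 + 4)*(-15) + 5² = 9*(-15) + 25 = -135 + 25 = -110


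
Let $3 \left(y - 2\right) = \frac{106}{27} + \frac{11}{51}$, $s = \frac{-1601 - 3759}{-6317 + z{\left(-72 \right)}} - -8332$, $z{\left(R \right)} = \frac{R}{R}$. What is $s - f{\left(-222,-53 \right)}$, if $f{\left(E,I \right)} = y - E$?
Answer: $\frac{17627930065}{2174283} \approx 8107.5$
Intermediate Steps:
$z{\left(R \right)} = 1$
$s = \frac{13157568}{1579}$ ($s = \frac{-1601 - 3759}{-6317 + 1} - -8332 = - \frac{5360}{-6316} + 8332 = \left(-5360\right) \left(- \frac{1}{6316}\right) + 8332 = \frac{1340}{1579} + 8332 = \frac{13157568}{1579} \approx 8332.8$)
$y = \frac{4655}{1377}$ ($y = 2 + \frac{\frac{106}{27} + \frac{11}{51}}{3} = 2 + \frac{1}{3} \cdot \frac{1901}{459} = 2 + \frac{1901}{1377} = \frac{4655}{1377} \approx 3.3805$)
$f{\left(E,I \right)} = \frac{4655}{1377} - E$
$s - f{\left(-222,-53 \right)} = \frac{13157568}{1579} - \left(\frac{4655}{1377} - -222\right) = \frac{13157568}{1579} - \left(\frac{4655}{1377} + 222\right) = \frac{13157568}{1579} - \frac{310349}{1377} = \frac{17627930065}{2174283}$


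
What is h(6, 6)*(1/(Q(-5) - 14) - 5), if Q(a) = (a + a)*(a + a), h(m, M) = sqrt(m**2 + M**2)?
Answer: -1287*sqrt(2)/43 ≈ -42.328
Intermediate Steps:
h(m, M) = sqrt(M**2 + m**2)
Q(a) = 4*a**2 (Q(a) = (2*a)*(2*a) = 4*a**2)
h(6, 6)*(1/(Q(-5) - 14) - 5) = sqrt(6**2 + 6**2)*(1/(4*(-5)**2 - 14) - 5) = sqrt(36 + 36)*(1/(4*25 - 14) - 5) = sqrt(72)*(1/(100 - 14) - 5) = (6*sqrt(2))*(1/86 - 5) = (6*sqrt(2))*(-429/86) = -1287*sqrt(2)/43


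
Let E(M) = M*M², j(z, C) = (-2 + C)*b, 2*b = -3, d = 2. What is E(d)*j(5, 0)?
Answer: 24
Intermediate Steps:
b = -3/2 (b = (½)*(-3) = -3/2 ≈ -1.5000)
j(z, C) = 3 - 3*C/2 (j(z, C) = (-2 + C)*(-3/2) = 3 - 3*C/2)
E(M) = M³
E(d)*j(5, 0) = 2³*(3 - 3/2*0) = 8*(3 + 0) = 8*3 = 24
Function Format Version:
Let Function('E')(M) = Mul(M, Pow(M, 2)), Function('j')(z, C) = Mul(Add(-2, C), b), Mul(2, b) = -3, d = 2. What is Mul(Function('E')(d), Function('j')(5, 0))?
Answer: 24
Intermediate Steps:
b = Rational(-3, 2) (b = Mul(Rational(1, 2), -3) = Rational(-3, 2) ≈ -1.5000)
Function('j')(z, C) = Add(3, Mul(Rational(-3, 2), C)) (Function('j')(z, C) = Mul(Add(-2, C), Rational(-3, 2)) = Add(3, Mul(Rational(-3, 2), C)))
Function('E')(M) = Pow(M, 3)
Mul(Function('E')(d), Function('j')(5, 0)) = Mul(Pow(2, 3), Add(3, Mul(Rational(-3, 2), 0))) = Mul(8, Add(3, 0)) = Mul(8, 3) = 24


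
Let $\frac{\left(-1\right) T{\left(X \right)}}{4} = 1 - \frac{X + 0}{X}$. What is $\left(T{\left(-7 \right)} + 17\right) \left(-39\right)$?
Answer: $-663$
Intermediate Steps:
$T{\left(X \right)} = 0$ ($T{\left(X \right)} = - 4 \left(1 - \frac{X + 0}{X}\right) = - 4 \left(1 - \frac{X}{X}\right) = - 4 \left(1 - 1\right) = \left(-4\right) 0 = 0$)
$\left(T{\left(-7 \right)} + 17\right) \left(-39\right) = \left(0 + 17\right) \left(-39\right) = 17 \left(-39\right) = -663$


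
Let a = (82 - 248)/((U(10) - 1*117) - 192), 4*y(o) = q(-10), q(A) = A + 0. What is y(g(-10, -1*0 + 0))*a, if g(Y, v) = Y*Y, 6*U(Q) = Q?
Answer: -1245/922 ≈ -1.3503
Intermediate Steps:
U(Q) = Q/6
q(A) = A
g(Y, v) = Y²
y(o) = -5/2 (y(o) = (¼)*(-10) = -5/2)
a = 249/461 (a = (82 - 248)/(((⅙)*10 - 1*117) - 192) = -166/((5/3 - 117) - 192) = -166/(-346/3 - 192) = -166/(-922/3) = -166*(-3/922) = 249/461 ≈ 0.54013)
y(g(-10, -1*0 + 0))*a = -5/2*249/461 = -1245/922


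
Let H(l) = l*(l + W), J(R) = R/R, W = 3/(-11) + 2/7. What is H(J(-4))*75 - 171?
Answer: -7317/77 ≈ -95.026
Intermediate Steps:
W = 1/77 (W = 3*(-1/11) + 2*(⅐) = -3/11 + 2/7 = 1/77 ≈ 0.012987)
J(R) = 1
H(l) = l*(1/77 + l) (H(l) = l*(l + 1/77) = l*(1/77 + l))
H(J(-4))*75 - 171 = (1*(1/77 + 1))*75 - 171 = (1*(78/77))*75 - 171 = (78/77)*75 - 171 = 5850/77 - 171 = -7317/77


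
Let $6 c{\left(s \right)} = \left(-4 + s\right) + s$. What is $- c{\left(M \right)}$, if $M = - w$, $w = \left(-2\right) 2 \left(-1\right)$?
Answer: $2$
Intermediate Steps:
$w = 4$ ($w = \left(-4\right) \left(-1\right) = 4$)
$M = -4$ ($M = \left(-1\right) 4 = -4$)
$c{\left(s \right)} = - \frac{2}{3} + \frac{s}{3}$ ($c{\left(s \right)} = \frac{\left(-4 + s\right) + s}{6} = \frac{-4 + 2 s}{6} = - \frac{2}{3} + \frac{s}{3}$)
$- c{\left(M \right)} = - (- \frac{2}{3} + \frac{1}{3} \left(-4\right)) = - (- \frac{2}{3} - \frac{4}{3}) = \left(-1\right) \left(-2\right) = 2$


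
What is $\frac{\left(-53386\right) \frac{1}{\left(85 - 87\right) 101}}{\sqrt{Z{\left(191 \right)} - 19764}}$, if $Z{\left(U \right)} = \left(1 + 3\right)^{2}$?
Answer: $- \frac{26693 i \sqrt{4937}}{997274} \approx - 1.8807 i$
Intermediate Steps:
$Z{\left(U \right)} = 16$ ($Z{\left(U \right)} = 4^{2} = 16$)
$\frac{\left(-53386\right) \frac{1}{\left(85 - 87\right) 101}}{\sqrt{Z{\left(191 \right)} - 19764}} = \frac{\left(-53386\right) \frac{1}{\left(85 - 87\right) 101}}{\sqrt{16 - 19764}} = \frac{\left(-53386\right) \frac{1}{\left(-2\right) 101}}{\sqrt{-19748}} = \frac{\left(-53386\right) \frac{1}{-202}}{2 i \sqrt{4937}} = \left(-53386\right) \left(- \frac{1}{202}\right) \left(- \frac{i \sqrt{4937}}{9874}\right) = \frac{26693 \left(- \frac{i \sqrt{4937}}{9874}\right)}{101} = - \frac{26693 i \sqrt{4937}}{997274}$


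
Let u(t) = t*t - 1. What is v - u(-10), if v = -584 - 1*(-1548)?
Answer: 865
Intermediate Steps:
u(t) = -1 + t**2 (u(t) = t**2 - 1 = -1 + t**2)
v = 964 (v = -584 + 1548 = 964)
v - u(-10) = 964 - (-1 + (-10)**2) = 964 - (-1 + 100) = 964 - 1*99 = 964 - 99 = 865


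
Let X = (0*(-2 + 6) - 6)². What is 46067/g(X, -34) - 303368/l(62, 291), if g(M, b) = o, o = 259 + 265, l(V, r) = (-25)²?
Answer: -130172957/327500 ≈ -397.47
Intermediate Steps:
l(V, r) = 625
o = 524
X = 36 (X = (0*4 - 6)² = (0 - 6)² = (-6)² = 36)
g(M, b) = 524
46067/g(X, -34) - 303368/l(62, 291) = 46067/524 - 303368/625 = -130172957/327500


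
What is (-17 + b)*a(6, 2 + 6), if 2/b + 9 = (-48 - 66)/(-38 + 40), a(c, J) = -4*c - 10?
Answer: 19108/33 ≈ 579.03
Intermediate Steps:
a(c, J) = -10 - 4*c
b = -1/33 (b = 2/(-9 + (-48 - 66)/(-38 + 40)) = 2/(-9 - 114/2) = 2/(-9 - 114*½) = 2/(-9 - 57) = 2/(-66) = 2*(-1/66) = -1/33 ≈ -0.030303)
(-17 + b)*a(6, 2 + 6) = (-17 - 1/33)*(-10 - 4*6) = -562*(-10 - 24)/33 = -562/33*(-34) = 19108/33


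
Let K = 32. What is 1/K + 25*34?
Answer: 27201/32 ≈ 850.03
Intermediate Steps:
1/K + 25*34 = 1/32 + 25*34 = 1/32 + 850 = 27201/32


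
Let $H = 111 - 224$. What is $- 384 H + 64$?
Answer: $43456$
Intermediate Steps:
$H = -113$
$- 384 H + 64 = \left(-384\right) \left(-113\right) + 64 = 43392 + 64 = 43456$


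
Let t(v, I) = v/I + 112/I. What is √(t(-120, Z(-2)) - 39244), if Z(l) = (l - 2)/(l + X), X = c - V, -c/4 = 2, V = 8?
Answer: 4*I*√2455 ≈ 198.19*I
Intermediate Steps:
c = -8 (c = -4*2 = -8)
X = -16 (X = -8 - 1*8 = -8 - 8 = -16)
Z(l) = (-2 + l)/(-16 + l) (Z(l) = (l - 2)/(l - 16) = (-2 + l)/(-16 + l))
t(v, I) = 112/I + v/I
√(t(-120, Z(-2)) - 39244) = √((112 - 120)/(((-2 - 2)/(-16 - 2))) - 39244) = √(-8/(-4/(-18)) - 39244) = √(-8/(-1/18*(-4)) - 39244) = √(-8/(2/9) - 39244) = √((9/2)*(-8) - 39244) = √(-36 - 39244) = √(-39280) = 4*I*√2455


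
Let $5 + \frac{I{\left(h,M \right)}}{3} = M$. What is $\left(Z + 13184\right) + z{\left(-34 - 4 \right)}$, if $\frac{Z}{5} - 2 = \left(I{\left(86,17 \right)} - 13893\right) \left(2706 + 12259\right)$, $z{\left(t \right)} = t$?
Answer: $-1036836869$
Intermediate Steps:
$I{\left(h,M \right)} = -15 + 3 M$
$Z = -1036850015$ ($Z = 10 + 5 \left(\left(-15 + 3 \cdot 17\right) - 13893\right) \left(2706 + 12259\right) = 10 + 5 \left(\left(-15 + 51\right) - 13893\right) 14965 = 10 + 5 \left(36 - 13893\right) 14965 = 10 + 5 \left(\left(-13857\right) 14965\right) = 10 + 5 \left(-207370005\right) = 10 - 1036850025 = -1036850015$)
$\left(Z + 13184\right) + z{\left(-34 - 4 \right)} = \left(-1036850015 + 13184\right) - 38 = -1036836831 - 38 = -1036836869$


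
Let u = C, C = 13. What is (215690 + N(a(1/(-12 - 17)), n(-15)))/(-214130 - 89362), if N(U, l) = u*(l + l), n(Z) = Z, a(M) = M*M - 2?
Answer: -53825/75873 ≈ -0.70941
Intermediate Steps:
u = 13
a(M) = -2 + M² (a(M) = M² - 2 = -2 + M²)
N(U, l) = 26*l (N(U, l) = 13*(l + l) = 13*(2*l) = 26*l)
(215690 + N(a(1/(-12 - 17)), n(-15)))/(-214130 - 89362) = (215690 + 26*(-15))/(-214130 - 89362) = (215690 - 390)/(-303492) = 215300*(-1/303492) = -53825/75873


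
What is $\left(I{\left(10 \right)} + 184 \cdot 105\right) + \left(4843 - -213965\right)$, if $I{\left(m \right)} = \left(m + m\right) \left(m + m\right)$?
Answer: $238528$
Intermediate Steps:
$I{\left(m \right)} = 4 m^{2}$ ($I{\left(m \right)} = 2 m 2 m = 4 m^{2}$)
$\left(I{\left(10 \right)} + 184 \cdot 105\right) + \left(4843 - -213965\right) = \left(4 \cdot 10^{2} + 184 \cdot 105\right) + \left(4843 - -213965\right) = \left(4 \cdot 100 + 19320\right) + \left(4843 + 213965\right) = \left(400 + 19320\right) + 218808 = 19720 + 218808 = 238528$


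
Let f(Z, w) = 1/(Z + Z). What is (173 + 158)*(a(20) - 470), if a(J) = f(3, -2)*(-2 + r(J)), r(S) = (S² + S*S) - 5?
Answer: -670937/6 ≈ -1.1182e+5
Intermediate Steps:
f(Z, w) = 1/(2*Z)
r(S) = -5 + 2*S² (r(S) = (S² + S²) - 5 = 2*S² - 5 = -5 + 2*S²)
a(J) = -7/6 + J²/3 (a(J) = ((½)/3)*(-2 + (-5 + 2*J²)) = ((½)*(⅓))*(-7 + 2*J²) = (-7 + 2*J²)/6 = -7/6 + J²/3)
(173 + 158)*(a(20) - 470) = (173 + 158)*((-7/6 + (⅓)*20²) - 470) = 331*((-7/6 + (⅓)*400) - 470) = 331*((-7/6 + 400/3) - 470) = 331*(793/6 - 470) = 331*(-2027/6) = -670937/6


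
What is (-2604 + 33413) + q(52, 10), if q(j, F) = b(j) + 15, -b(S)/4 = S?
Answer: 30616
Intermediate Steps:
b(S) = -4*S
q(j, F) = 15 - 4*j (q(j, F) = -4*j + 15 = 15 - 4*j)
(-2604 + 33413) + q(52, 10) = (-2604 + 33413) + (15 - 4*52) = 30809 + (15 - 208) = 30809 - 193 = 30616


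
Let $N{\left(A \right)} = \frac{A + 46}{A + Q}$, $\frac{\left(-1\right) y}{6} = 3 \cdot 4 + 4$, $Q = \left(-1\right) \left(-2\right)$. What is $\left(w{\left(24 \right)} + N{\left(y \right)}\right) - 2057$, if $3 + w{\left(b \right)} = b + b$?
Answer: $- \frac{94539}{47} \approx -2011.5$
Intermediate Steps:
$Q = 2$
$y = -96$ ($y = - 6 \left(3 \cdot 4 + 4\right) = - 6 \left(12 + 4\right) = \left(-6\right) 16 = -96$)
$w{\left(b \right)} = -3 + 2 b$ ($w{\left(b \right)} = -3 + \left(b + b\right) = -3 + 2 b$)
$N{\left(A \right)} = \frac{46 + A}{2 + A}$ ($N{\left(A \right)} = \frac{A + 46}{A + 2} = \frac{46 + A}{2 + A}$)
$\left(w{\left(24 \right)} + N{\left(y \right)}\right) - 2057 = \left(\left(-3 + 2 \cdot 24\right) + \frac{46 - 96}{2 - 96}\right) - 2057 = \left(\left(-3 + 48\right) + \frac{1}{-94} \left(-50\right)\right) - 2057 = \left(45 - - \frac{25}{47}\right) - 2057 = \left(45 + \frac{25}{47}\right) - 2057 = \frac{2140}{47} - 2057 = - \frac{94539}{47}$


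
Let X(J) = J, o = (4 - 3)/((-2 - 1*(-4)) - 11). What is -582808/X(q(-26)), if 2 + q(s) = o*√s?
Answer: 47207448/175 - 2622636*I*√26/175 ≈ 2.6976e+5 - 76416.0*I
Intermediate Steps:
o = -⅑ (o = 1/((-2 + 4) - 11) = 1/(2 - 11) = 1/(-9) = 1*(-⅑) = -⅑ ≈ -0.11111)
q(s) = -2 - √s/9
-582808/X(q(-26)) = -582808/(-2 - I*√26/9)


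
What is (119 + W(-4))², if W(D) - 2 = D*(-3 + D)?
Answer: 22201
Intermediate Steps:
W(D) = 2 + D*(-3 + D)
(119 + W(-4))² = (119 + (2 + (-4)² - 3*(-4)))² = (119 + (2 + 16 + 12))² = (119 + 30)² = 149² = 22201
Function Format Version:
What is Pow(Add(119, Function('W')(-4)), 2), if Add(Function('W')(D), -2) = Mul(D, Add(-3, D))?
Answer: 22201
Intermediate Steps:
Function('W')(D) = Add(2, Mul(D, Add(-3, D)))
Pow(Add(119, Function('W')(-4)), 2) = Pow(Add(119, Add(2, Pow(-4, 2), Mul(-3, -4))), 2) = Pow(Add(119, Add(2, 16, 12)), 2) = Pow(Add(119, 30), 2) = Pow(149, 2) = 22201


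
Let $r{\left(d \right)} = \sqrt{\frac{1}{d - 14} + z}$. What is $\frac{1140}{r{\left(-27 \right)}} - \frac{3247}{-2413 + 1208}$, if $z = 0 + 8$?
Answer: $\frac{3247}{1205} + \frac{380 \sqrt{13407}}{109} \approx 406.36$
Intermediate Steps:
$z = 8$
$r{\left(d \right)} = \sqrt{8 + \frac{1}{-14 + d}}$ ($r{\left(d \right)} = \sqrt{\frac{1}{d - 14} + 8} = \sqrt{\frac{1}{-14 + d} + 8} = \sqrt{8 + \frac{1}{-14 + d}}$)
$\frac{1140}{r{\left(-27 \right)}} - \frac{3247}{-2413 + 1208} = \frac{1140}{\sqrt{\frac{-111 + 8 \left(-27\right)}{-14 - 27}}} - \frac{3247}{-2413 + 1208} = \frac{1140}{\sqrt{\frac{-111 - 216}{-41}}} - \frac{3247}{-1205} = \frac{1140}{\sqrt{\left(- \frac{1}{41}\right) \left(-327\right)}} - - \frac{3247}{1205} = \frac{1140}{\sqrt{\frac{327}{41}}} + \frac{3247}{1205} = \frac{1140}{\frac{1}{41} \sqrt{13407}} + \frac{3247}{1205} = 1140 \frac{\sqrt{13407}}{327} + \frac{3247}{1205} = \frac{380 \sqrt{13407}}{109} + \frac{3247}{1205} = \frac{3247}{1205} + \frac{380 \sqrt{13407}}{109}$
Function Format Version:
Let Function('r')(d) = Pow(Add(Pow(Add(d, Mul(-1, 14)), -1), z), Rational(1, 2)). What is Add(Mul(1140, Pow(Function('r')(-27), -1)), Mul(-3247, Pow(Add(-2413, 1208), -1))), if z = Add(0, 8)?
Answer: Add(Rational(3247, 1205), Mul(Rational(380, 109), Pow(13407, Rational(1, 2)))) ≈ 406.36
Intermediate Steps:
z = 8
Function('r')(d) = Pow(Add(8, Pow(Add(-14, d), -1)), Rational(1, 2)) (Function('r')(d) = Pow(Add(Pow(Add(d, Mul(-1, 14)), -1), 8), Rational(1, 2)) = Pow(Add(Pow(Add(d, -14), -1), 8), Rational(1, 2)) = Pow(Add(Pow(Add(-14, d), -1), 8), Rational(1, 2)) = Pow(Add(8, Pow(Add(-14, d), -1)), Rational(1, 2)))
Add(Mul(1140, Pow(Function('r')(-27), -1)), Mul(-3247, Pow(Add(-2413, 1208), -1))) = Add(Mul(1140, Pow(Pow(Mul(Pow(Add(-14, -27), -1), Add(-111, Mul(8, -27))), Rational(1, 2)), -1)), Mul(-3247, Pow(Add(-2413, 1208), -1))) = Add(Mul(1140, Pow(Pow(Mul(Pow(-41, -1), Add(-111, -216)), Rational(1, 2)), -1)), Mul(-3247, Pow(-1205, -1))) = Add(Mul(1140, Pow(Pow(Mul(Rational(-1, 41), -327), Rational(1, 2)), -1)), Mul(-3247, Rational(-1, 1205))) = Add(Mul(1140, Pow(Pow(Rational(327, 41), Rational(1, 2)), -1)), Rational(3247, 1205)) = Add(Mul(1140, Pow(Mul(Rational(1, 41), Pow(13407, Rational(1, 2))), -1)), Rational(3247, 1205)) = Add(Mul(1140, Mul(Rational(1, 327), Pow(13407, Rational(1, 2)))), Rational(3247, 1205)) = Add(Mul(Rational(380, 109), Pow(13407, Rational(1, 2))), Rational(3247, 1205)) = Add(Rational(3247, 1205), Mul(Rational(380, 109), Pow(13407, Rational(1, 2))))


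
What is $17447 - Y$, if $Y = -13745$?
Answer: $31192$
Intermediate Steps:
$17447 - Y = 17447 - -13745 = 17447 + 13745 = 31192$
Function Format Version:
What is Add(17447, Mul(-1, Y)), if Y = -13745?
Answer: 31192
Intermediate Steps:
Add(17447, Mul(-1, Y)) = Add(17447, Mul(-1, -13745)) = Add(17447, 13745) = 31192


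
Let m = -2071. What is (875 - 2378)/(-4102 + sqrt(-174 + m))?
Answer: 6165306/16828649 + 1503*I*sqrt(2245)/16828649 ≈ 0.36636 + 0.0042317*I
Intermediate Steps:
(875 - 2378)/(-4102 + sqrt(-174 + m)) = (875 - 2378)/(-4102 + sqrt(-174 - 2071)) = -1503/(-4102 + sqrt(-2245)) = -1503/(-4102 + I*sqrt(2245))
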